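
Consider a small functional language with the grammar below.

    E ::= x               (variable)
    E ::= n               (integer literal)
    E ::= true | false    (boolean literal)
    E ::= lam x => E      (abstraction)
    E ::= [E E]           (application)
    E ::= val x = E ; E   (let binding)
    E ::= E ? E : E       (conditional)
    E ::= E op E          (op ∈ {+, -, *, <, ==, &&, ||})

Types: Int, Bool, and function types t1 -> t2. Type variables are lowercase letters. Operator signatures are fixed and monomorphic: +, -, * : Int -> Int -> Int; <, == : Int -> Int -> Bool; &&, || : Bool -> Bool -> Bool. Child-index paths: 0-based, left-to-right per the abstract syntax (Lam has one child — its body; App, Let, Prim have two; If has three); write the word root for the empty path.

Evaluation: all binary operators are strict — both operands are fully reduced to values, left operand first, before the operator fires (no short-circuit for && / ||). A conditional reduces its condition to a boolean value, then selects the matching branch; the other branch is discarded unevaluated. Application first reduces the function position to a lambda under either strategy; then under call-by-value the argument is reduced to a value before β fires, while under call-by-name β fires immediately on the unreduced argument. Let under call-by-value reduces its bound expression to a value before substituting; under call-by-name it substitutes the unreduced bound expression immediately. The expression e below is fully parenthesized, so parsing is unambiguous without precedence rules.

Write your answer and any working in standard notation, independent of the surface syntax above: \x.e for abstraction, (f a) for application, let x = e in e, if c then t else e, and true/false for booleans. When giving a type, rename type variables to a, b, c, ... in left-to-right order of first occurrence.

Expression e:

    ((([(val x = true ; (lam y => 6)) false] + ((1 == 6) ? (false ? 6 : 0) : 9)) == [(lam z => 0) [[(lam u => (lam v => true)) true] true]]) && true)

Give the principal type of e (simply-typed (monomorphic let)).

Answer: Bool

Working:
let x : Bool
\y._ : a -> Int
  unify a -> Int ~ Bool -> b
  unify a ~ Bool
  unify Int ~ b
_ _ : Int
  unify Int ~ Int
  unify Int ~ Int
  unify Int ~ Int
  unify Bool ~ Bool
  unify Bool ~ Bool
  unify Int ~ Int
  unify Int ~ Int
  unify Int ~ Int
  unify Int ~ Int
\z._ : c -> Int
\v._ : e -> Bool
\u._ : d -> e -> Bool
  unify d -> e -> Bool ~ Bool -> f
  unify d ~ Bool
  unify e -> Bool ~ f
_ _ : e -> Bool
  unify e -> Bool ~ Bool -> g
  unify e ~ Bool
  unify Bool ~ g
_ _ : Bool
  unify c -> Int ~ Bool -> h
  unify c ~ Bool
  unify Int ~ h
_ _ : Int
  unify Int ~ Int
  unify Bool ~ Bool
  unify Bool ~ Bool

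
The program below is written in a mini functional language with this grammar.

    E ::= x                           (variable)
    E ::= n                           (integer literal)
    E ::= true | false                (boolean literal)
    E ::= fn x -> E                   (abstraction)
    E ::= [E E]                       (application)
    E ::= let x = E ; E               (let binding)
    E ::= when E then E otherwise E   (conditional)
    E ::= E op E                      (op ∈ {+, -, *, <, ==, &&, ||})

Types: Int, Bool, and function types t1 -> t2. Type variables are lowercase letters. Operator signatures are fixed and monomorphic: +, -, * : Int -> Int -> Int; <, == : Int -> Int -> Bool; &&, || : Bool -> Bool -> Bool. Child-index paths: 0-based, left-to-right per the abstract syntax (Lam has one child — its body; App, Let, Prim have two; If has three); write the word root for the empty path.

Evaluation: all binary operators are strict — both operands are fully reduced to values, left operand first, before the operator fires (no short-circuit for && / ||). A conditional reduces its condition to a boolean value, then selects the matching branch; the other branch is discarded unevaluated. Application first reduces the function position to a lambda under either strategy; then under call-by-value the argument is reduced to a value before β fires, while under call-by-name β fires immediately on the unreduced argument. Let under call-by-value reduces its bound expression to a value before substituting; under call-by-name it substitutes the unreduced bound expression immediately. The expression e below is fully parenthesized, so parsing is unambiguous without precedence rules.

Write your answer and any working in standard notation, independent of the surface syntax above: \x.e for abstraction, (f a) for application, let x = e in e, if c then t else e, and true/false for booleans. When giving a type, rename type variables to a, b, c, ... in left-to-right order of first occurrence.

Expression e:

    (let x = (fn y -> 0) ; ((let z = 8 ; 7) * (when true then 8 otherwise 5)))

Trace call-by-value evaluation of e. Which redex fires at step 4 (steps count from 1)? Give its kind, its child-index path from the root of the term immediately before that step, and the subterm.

Derivation:
step 0: (let x = (\y.0) in ((let z = 8 in 7) * (if true then 8 else 5)))
step 1: [let@root] ((let z = 8 in 7) * (if true then 8 else 5))
step 2: [let@0] (7 * (if true then 8 else 5))
step 3: [if@1] (7 * 8)
step 4: [delta@root] 56

Answer: delta at root : (7 * 8)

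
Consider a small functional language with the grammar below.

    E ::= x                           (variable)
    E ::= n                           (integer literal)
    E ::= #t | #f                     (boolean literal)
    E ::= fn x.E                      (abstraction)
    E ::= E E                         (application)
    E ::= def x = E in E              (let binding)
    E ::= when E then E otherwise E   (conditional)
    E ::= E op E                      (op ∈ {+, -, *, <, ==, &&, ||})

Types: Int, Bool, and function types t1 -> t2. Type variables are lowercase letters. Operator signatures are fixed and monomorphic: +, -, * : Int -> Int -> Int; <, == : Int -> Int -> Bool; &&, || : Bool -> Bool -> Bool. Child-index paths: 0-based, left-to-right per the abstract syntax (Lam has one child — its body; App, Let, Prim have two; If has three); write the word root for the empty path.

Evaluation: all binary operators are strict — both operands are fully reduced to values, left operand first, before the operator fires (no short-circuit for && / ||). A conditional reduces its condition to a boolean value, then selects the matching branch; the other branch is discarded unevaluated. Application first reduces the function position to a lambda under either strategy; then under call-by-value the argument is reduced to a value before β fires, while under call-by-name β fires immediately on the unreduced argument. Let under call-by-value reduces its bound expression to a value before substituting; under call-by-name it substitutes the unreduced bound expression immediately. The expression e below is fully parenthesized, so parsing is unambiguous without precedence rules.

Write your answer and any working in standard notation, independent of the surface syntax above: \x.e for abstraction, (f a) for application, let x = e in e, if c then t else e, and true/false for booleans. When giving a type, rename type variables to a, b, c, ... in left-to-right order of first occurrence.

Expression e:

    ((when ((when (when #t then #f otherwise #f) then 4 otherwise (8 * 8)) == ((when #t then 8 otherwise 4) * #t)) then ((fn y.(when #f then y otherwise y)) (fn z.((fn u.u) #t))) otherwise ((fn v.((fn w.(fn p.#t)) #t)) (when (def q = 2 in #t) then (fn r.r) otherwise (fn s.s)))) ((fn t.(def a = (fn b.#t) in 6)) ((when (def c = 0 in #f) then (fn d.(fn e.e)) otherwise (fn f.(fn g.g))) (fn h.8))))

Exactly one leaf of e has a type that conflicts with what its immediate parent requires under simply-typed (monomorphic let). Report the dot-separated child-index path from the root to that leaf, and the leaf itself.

Answer: 0.0.1.1 : true

Working:
  unify Bool ~ Bool
  unify Bool ~ Bool
  unify Bool ~ Bool
  unify Int ~ Int
  unify Int ~ Int
  unify Int ~ Int
  unify Int ~ Int
  unify Bool ~ Bool
  unify Int ~ Int
  unify Int ~ Int
  unify Bool ~ Int
  FAIL: mismatch Bool ~ Int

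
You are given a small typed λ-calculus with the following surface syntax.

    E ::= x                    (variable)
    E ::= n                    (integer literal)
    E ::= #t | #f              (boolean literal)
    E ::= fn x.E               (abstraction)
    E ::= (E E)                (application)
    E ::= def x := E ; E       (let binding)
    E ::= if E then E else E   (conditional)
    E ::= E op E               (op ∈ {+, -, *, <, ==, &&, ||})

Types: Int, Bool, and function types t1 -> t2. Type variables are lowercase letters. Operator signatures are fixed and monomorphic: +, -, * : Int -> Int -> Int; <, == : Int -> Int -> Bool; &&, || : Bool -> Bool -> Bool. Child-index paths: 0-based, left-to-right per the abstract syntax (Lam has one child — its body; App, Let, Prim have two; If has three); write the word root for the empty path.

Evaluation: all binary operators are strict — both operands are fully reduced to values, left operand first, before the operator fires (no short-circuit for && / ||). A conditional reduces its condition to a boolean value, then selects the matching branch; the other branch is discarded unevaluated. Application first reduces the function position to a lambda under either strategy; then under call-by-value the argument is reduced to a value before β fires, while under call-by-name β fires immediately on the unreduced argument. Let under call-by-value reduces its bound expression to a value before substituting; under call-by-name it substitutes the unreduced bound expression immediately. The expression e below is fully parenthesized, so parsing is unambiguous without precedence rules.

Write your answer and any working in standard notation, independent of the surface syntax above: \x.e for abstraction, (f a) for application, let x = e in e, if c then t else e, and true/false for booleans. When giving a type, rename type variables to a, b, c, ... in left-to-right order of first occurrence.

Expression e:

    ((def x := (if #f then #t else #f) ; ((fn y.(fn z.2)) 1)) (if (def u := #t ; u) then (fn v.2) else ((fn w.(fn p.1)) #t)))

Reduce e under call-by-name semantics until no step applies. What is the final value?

Answer: 2

Working:
step 0: ((let x = (if false then true else false) in ((\y.(\z.2)) 1)) (if (let u = true in u) then (\v.2) else ((\w.(\p.1)) true)))
step 1: [let@0] (((\y.(\z.2)) 1) (if (let u = true in u) then (\v.2) else ((\w.(\p.1)) true)))
step 2: [beta@0] ((\z.2) (if (let u = true in u) then (\v.2) else ((\w.(\p.1)) true)))
step 3: [beta@root] 2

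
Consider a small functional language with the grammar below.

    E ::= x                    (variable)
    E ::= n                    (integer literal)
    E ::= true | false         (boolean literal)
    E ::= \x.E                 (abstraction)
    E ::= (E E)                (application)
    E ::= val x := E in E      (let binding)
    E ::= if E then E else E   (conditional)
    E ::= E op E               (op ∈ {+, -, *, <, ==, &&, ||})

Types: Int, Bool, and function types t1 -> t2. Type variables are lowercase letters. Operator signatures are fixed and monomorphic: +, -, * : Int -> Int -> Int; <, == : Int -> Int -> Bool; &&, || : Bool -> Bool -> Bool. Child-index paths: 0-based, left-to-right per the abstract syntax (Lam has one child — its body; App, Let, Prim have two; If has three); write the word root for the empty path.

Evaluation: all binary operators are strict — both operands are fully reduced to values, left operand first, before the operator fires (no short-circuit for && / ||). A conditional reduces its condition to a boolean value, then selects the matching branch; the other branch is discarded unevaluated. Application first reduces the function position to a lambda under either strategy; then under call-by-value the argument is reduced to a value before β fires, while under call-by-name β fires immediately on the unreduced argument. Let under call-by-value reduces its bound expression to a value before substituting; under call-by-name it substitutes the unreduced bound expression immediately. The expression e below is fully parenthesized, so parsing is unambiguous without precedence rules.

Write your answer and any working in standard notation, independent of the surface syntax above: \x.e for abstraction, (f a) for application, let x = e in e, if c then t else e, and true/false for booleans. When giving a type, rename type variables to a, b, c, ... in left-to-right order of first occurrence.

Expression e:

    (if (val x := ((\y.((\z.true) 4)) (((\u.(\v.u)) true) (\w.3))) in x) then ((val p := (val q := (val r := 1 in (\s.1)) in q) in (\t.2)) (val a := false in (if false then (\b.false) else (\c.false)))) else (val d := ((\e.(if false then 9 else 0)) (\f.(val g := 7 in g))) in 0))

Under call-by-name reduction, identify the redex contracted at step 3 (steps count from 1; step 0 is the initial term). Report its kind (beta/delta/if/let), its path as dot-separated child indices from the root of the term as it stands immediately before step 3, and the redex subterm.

Trace:
step 0: (if (let x = ((\y.((\z.true) 4)) (((\u.(\v.u)) true) (\w.3))) in x) then ((let p = (let q = (let r = 1 in (\s.1)) in q) in (\t.2)) (let a = false in (if false then (\b.false) else (\c.false)))) else (let d = ((\e.(if false then 9 else 0)) (\f.(let g = 7 in g))) in 0))
step 1: [let@0] (if ((\y.((\z.true) 4)) (((\u.(\v.u)) true) (\w.3))) then ((let p = (let q = (let r = 1 in (\s.1)) in q) in (\t.2)) (let a = false in (if false then (\b.false) else (\c.false)))) else (let d = ((\e.(if false then 9 else 0)) (\f.(let g = 7 in g))) in 0))
step 2: [beta@0] (if ((\z.true) 4) then ((let p = (let q = (let r = 1 in (\s.1)) in q) in (\t.2)) (let a = false in (if false then (\b.false) else (\c.false)))) else (let d = ((\e.(if false then 9 else 0)) (\f.(let g = 7 in g))) in 0))
step 3: [beta@0] (if true then ((let p = (let q = (let r = 1 in (\s.1)) in q) in (\t.2)) (let a = false in (if false then (\b.false) else (\c.false)))) else (let d = ((\e.(if false then 9 else 0)) (\f.(let g = 7 in g))) in 0))

Answer: beta at 0 : ((\z.true) 4)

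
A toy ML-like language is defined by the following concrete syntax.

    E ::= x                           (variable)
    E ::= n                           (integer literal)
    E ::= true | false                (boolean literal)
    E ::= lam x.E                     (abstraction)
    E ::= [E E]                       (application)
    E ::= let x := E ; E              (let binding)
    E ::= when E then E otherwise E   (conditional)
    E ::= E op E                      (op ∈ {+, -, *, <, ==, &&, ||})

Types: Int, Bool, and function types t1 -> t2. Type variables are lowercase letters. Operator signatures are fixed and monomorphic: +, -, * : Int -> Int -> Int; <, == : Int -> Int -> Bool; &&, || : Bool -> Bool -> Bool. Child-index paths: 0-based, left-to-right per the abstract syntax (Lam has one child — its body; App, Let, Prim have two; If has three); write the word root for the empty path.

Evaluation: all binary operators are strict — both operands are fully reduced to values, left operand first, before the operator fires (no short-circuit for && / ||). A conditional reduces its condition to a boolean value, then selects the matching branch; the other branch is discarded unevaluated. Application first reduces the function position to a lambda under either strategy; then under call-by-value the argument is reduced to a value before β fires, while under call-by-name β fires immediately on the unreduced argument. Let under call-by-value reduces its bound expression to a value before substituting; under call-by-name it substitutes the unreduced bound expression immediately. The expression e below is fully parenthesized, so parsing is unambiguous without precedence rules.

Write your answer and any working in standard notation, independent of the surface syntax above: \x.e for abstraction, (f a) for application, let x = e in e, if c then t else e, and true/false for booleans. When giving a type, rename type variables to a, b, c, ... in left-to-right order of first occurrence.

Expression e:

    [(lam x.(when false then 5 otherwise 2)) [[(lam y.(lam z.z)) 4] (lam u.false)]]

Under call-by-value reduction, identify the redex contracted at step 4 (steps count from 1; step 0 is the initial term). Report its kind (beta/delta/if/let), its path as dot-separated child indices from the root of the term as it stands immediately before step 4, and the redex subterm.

Derivation:
step 0: ((\x.(if false then 5 else 2)) (((\y.(\z.z)) 4) (\u.false)))
step 1: [beta@1.0] ((\x.(if false then 5 else 2)) ((\z.z) (\u.false)))
step 2: [beta@1] ((\x.(if false then 5 else 2)) (\u.false))
step 3: [beta@root] (if false then 5 else 2)
step 4: [if@root] 2

Answer: if at root : (if false then 5 else 2)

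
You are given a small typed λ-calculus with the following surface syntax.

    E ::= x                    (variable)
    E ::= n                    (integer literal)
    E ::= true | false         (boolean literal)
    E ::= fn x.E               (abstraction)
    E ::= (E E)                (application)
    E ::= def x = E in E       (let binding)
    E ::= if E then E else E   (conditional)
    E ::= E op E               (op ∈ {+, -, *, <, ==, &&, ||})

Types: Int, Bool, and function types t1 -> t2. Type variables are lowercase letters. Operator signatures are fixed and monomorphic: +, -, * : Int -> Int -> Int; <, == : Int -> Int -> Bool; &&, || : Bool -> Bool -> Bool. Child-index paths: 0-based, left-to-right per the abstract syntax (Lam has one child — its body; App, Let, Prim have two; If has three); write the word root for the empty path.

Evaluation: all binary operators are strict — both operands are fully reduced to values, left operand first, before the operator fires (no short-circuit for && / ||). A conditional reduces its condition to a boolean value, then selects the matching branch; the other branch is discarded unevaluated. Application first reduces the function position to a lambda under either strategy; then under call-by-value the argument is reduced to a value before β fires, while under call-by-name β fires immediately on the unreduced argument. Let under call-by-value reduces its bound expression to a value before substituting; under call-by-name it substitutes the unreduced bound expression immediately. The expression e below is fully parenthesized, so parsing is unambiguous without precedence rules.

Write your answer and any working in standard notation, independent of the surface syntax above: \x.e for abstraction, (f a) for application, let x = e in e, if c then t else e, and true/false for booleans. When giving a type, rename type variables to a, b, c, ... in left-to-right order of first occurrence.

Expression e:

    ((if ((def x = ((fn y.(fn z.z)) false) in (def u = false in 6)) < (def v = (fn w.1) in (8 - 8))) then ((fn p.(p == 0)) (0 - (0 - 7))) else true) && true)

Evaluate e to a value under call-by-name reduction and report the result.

Derivation:
step 0: ((if ((let x = ((\y.(\z.z)) false) in (let u = false in 6)) < (let v = (\w.1) in (8 - 8))) then ((\p.(p == 0)) (0 - (0 - 7))) else true) && true)
step 1: [let@0.0.0] ((if ((let u = false in 6) < (let v = (\w.1) in (8 - 8))) then ((\p.(p == 0)) (0 - (0 - 7))) else true) && true)
step 2: [let@0.0.0] ((if (6 < (let v = (\w.1) in (8 - 8))) then ((\p.(p == 0)) (0 - (0 - 7))) else true) && true)
step 3: [let@0.0.1] ((if (6 < (8 - 8)) then ((\p.(p == 0)) (0 - (0 - 7))) else true) && true)
step 4: [delta@0.0.1] ((if (6 < 0) then ((\p.(p == 0)) (0 - (0 - 7))) else true) && true)
step 5: [delta@0.0] ((if false then ((\p.(p == 0)) (0 - (0 - 7))) else true) && true)
step 6: [if@0] (true && true)
step 7: [delta@root] true

Answer: true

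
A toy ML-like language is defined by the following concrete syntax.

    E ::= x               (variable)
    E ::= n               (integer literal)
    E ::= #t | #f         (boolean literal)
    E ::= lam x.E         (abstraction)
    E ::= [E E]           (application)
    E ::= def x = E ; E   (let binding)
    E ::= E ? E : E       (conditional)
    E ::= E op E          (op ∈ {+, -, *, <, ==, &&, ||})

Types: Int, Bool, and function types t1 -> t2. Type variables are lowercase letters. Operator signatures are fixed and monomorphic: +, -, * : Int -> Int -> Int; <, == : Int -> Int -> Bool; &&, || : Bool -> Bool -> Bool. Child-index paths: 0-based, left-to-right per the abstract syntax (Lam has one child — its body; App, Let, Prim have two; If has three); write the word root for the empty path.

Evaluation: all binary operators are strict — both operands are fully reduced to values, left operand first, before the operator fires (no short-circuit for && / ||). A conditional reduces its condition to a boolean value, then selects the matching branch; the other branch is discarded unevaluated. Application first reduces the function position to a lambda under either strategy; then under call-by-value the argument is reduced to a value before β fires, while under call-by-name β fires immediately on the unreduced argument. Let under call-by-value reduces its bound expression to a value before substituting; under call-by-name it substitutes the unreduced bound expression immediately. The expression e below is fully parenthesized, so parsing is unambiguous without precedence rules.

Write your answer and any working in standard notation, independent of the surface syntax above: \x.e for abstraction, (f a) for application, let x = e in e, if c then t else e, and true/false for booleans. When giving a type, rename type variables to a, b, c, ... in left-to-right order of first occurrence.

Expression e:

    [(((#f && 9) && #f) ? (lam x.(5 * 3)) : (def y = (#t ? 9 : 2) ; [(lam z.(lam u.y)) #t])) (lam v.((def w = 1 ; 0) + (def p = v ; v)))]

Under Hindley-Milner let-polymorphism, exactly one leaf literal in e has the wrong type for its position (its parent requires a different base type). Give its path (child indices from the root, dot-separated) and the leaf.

Trace:
  unify Bool ~ Bool
  unify Int ~ Bool
  FAIL: mismatch Int ~ Bool

Answer: 0.0.0.1 : 9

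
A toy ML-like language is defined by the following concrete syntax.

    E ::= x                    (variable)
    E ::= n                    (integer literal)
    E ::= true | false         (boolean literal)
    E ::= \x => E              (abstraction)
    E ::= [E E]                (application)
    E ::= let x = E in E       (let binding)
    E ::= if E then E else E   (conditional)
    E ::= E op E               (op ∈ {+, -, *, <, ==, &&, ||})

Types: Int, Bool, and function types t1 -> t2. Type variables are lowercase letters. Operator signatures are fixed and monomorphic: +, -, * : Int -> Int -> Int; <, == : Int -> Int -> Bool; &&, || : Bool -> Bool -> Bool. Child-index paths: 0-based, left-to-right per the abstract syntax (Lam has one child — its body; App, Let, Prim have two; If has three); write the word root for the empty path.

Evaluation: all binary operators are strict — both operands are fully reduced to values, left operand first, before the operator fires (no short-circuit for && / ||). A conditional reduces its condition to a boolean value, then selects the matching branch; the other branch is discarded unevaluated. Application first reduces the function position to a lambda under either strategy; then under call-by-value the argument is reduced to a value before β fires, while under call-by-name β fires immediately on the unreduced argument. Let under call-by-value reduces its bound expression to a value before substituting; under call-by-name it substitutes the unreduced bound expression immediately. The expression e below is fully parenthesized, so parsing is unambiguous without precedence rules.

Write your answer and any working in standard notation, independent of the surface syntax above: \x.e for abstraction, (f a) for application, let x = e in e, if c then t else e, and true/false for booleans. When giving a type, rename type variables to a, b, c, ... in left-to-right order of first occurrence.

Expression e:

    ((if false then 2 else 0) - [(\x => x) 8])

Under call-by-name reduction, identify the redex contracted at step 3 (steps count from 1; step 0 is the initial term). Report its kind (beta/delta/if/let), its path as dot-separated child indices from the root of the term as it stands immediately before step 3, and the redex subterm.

Derivation:
step 0: ((if false then 2 else 0) - ((\x.x) 8))
step 1: [if@0] (0 - ((\x.x) 8))
step 2: [beta@1] (0 - 8)
step 3: [delta@root] -8

Answer: delta at root : (0 - 8)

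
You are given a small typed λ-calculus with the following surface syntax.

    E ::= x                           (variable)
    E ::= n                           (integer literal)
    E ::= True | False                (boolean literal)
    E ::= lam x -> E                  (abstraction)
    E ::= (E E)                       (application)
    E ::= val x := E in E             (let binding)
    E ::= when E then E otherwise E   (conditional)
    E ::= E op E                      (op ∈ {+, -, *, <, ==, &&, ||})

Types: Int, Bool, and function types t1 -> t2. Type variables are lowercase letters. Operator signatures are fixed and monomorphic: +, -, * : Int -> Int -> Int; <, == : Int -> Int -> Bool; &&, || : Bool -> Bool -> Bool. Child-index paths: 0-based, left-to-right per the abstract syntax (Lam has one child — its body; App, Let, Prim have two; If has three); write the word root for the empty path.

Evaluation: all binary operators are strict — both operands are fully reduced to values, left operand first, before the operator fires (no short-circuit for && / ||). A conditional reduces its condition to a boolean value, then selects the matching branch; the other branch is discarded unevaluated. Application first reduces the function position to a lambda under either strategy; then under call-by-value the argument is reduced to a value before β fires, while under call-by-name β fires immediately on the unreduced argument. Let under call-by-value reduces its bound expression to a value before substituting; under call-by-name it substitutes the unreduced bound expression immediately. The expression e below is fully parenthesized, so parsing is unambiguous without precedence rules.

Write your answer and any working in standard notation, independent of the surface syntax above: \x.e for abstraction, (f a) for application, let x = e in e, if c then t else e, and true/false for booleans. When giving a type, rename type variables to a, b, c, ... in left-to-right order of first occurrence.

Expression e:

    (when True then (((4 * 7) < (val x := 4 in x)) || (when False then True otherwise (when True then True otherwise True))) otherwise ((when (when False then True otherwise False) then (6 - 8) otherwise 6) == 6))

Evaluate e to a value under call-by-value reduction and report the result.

Working:
step 0: (if true then (((4 * 7) < (let x = 4 in x)) || (if false then true else (if true then true else true))) else ((if (if false then true else false) then (6 - 8) else 6) == 6))
step 1: [if@root] (((4 * 7) < (let x = 4 in x)) || (if false then true else (if true then true else true)))
step 2: [delta@0.0] ((28 < (let x = 4 in x)) || (if false then true else (if true then true else true)))
step 3: [let@0.1] ((28 < 4) || (if false then true else (if true then true else true)))
step 4: [delta@0] (false || (if false then true else (if true then true else true)))
step 5: [if@1] (false || (if true then true else true))
step 6: [if@1] (false || true)
step 7: [delta@root] true

Answer: true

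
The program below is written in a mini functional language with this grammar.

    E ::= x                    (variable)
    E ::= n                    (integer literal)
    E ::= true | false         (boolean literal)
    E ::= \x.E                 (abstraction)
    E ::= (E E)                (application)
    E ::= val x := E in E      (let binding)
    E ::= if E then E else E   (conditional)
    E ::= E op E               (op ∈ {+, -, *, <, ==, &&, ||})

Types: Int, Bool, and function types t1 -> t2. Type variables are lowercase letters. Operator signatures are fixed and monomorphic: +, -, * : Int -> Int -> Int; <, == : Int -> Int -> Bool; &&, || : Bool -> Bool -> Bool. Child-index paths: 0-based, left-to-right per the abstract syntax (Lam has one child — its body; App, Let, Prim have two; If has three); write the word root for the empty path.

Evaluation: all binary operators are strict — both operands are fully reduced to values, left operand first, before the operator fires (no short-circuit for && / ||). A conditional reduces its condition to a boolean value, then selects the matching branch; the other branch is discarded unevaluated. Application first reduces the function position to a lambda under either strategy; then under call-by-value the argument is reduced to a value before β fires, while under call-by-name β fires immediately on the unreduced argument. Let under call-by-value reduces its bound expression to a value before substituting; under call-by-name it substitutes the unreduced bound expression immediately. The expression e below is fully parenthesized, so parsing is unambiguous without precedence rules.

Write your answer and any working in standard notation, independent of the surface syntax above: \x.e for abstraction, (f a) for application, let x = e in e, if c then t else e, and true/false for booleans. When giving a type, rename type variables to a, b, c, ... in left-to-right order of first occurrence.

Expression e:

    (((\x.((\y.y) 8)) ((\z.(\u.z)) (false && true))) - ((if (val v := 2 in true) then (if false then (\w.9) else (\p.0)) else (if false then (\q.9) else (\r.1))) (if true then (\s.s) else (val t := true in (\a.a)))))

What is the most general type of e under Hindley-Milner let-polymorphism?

Trace:
y : b
\y._ : b -> b
  unify b -> b ~ Int -> c
  unify b ~ Int
  unify Int ~ c
_ _ : Int
\x._ : a -> Int
z : d
\u._ : e -> d
\z._ : d -> e -> d
  unify Bool ~ Bool
  unify Bool ~ Bool
  unify d -> e -> d ~ Bool -> f
  unify d ~ Bool
  unify e -> Bool ~ f
_ _ : e -> Bool
  unify a -> Int ~ (e -> Bool) -> g
  unify a ~ e -> Bool
  unify Int ~ g
_ _ : Int
  unify Int ~ Int
let v : Int
  unify Bool ~ Bool
  unify Bool ~ Bool
\w._ : h -> Int
\p._ : i -> Int
  unify h -> Int ~ i -> Int
  unify h ~ i
  unify Int ~ Int
  unify Bool ~ Bool
\q._ : j -> Int
\r._ : k -> Int
  unify j -> Int ~ k -> Int
  unify j ~ k
  unify Int ~ Int
  unify i -> Int ~ k -> Int
  unify i ~ k
  unify Int ~ Int
  unify Bool ~ Bool
s : l
\s._ : l -> l
let t : Bool
a : m
\a._ : m -> m
  unify l -> l ~ m -> m
  unify l ~ m
  unify m ~ m
  unify k -> Int ~ (m -> m) -> n
  unify k ~ m -> m
  unify Int ~ n
_ _ : Int
  unify Int ~ Int

Answer: Int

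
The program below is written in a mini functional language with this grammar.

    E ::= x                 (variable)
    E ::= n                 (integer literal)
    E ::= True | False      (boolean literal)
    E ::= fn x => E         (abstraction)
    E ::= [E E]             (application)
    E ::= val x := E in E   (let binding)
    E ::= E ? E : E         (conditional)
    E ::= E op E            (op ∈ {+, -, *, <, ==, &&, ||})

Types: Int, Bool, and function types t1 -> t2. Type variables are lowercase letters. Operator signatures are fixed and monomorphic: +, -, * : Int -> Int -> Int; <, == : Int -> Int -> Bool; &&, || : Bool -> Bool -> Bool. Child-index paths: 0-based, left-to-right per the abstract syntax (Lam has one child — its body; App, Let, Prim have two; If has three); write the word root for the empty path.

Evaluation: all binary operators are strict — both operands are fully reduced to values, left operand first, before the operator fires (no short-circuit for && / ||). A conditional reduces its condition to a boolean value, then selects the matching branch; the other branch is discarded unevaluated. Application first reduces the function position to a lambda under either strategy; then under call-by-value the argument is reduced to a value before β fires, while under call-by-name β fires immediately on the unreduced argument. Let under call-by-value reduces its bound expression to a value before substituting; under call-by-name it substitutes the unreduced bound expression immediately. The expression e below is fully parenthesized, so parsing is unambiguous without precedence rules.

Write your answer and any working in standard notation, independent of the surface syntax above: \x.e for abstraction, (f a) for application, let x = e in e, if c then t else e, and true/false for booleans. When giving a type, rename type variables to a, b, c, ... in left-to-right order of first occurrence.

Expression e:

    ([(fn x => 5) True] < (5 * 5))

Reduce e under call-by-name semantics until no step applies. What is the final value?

Answer: true

Trace:
step 0: (((\x.5) true) < (5 * 5))
step 1: [beta@0] (5 < (5 * 5))
step 2: [delta@1] (5 < 25)
step 3: [delta@root] true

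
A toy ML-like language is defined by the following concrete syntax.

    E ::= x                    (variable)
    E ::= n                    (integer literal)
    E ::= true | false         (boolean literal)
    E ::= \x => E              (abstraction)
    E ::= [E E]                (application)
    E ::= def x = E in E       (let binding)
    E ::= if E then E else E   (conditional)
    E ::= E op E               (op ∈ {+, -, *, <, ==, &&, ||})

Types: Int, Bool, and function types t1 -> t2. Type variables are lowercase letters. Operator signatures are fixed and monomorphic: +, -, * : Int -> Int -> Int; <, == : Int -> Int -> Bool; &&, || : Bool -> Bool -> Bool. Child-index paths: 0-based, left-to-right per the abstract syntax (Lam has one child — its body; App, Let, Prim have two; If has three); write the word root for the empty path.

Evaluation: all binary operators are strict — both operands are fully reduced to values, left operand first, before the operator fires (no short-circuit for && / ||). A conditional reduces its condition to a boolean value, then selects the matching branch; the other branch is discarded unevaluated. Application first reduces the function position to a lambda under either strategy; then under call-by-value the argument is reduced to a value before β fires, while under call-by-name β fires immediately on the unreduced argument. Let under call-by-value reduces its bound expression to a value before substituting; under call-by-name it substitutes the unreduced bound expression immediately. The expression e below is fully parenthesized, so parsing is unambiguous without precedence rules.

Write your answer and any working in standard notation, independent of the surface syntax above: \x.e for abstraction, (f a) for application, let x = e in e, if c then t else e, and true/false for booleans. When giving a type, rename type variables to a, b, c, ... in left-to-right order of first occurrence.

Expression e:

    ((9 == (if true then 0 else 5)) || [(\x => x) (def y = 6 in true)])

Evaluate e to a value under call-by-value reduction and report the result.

Answer: true

Trace:
step 0: ((9 == (if true then 0 else 5)) || ((\x.x) (let y = 6 in true)))
step 1: [if@0.1] ((9 == 0) || ((\x.x) (let y = 6 in true)))
step 2: [delta@0] (false || ((\x.x) (let y = 6 in true)))
step 3: [let@1.1] (false || ((\x.x) true))
step 4: [beta@1] (false || true)
step 5: [delta@root] true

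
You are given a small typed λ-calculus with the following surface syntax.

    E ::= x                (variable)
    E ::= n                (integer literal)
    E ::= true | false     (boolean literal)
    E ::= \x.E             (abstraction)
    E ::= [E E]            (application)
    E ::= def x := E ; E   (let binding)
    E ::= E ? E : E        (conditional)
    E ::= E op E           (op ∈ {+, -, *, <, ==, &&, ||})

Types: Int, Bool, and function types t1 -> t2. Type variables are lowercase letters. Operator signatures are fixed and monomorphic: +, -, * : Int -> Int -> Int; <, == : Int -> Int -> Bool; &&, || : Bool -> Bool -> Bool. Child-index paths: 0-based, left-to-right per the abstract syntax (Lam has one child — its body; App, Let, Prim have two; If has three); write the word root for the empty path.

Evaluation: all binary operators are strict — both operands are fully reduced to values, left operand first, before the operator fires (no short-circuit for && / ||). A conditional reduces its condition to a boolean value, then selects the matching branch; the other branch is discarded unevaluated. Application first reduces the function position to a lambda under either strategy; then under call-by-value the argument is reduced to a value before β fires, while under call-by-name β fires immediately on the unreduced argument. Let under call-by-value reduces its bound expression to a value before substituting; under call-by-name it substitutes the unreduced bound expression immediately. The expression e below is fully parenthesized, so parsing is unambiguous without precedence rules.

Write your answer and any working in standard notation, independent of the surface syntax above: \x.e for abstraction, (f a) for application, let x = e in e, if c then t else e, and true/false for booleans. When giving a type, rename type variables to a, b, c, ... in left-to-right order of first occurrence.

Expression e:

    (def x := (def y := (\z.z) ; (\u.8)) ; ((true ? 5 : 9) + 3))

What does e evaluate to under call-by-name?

Answer: 8

Derivation:
step 0: (let x = (let y = (\z.z) in (\u.8)) in ((if true then 5 else 9) + 3))
step 1: [let@root] ((if true then 5 else 9) + 3)
step 2: [if@0] (5 + 3)
step 3: [delta@root] 8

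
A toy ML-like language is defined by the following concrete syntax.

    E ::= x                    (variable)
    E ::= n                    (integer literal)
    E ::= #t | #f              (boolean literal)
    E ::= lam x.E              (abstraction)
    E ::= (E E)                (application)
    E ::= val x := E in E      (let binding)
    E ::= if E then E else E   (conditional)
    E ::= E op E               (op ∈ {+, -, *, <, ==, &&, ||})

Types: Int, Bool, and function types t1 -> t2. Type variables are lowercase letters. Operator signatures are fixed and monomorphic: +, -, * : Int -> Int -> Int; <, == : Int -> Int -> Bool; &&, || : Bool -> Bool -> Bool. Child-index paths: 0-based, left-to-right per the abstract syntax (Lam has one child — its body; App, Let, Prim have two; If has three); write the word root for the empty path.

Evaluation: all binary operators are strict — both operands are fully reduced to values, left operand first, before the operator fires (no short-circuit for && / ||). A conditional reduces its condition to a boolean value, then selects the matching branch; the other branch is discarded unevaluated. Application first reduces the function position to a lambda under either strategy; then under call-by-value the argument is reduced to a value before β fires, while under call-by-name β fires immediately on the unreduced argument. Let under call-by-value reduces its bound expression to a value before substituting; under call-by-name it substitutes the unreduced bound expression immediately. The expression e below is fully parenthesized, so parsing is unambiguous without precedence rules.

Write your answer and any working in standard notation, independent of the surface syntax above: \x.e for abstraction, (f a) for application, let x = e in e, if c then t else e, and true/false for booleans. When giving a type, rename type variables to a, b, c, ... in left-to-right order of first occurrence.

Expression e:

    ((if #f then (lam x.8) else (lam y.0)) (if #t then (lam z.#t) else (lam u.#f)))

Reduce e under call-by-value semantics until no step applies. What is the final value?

Answer: 0

Working:
step 0: ((if false then (\x.8) else (\y.0)) (if true then (\z.true) else (\u.false)))
step 1: [if@0] ((\y.0) (if true then (\z.true) else (\u.false)))
step 2: [if@1] ((\y.0) (\z.true))
step 3: [beta@root] 0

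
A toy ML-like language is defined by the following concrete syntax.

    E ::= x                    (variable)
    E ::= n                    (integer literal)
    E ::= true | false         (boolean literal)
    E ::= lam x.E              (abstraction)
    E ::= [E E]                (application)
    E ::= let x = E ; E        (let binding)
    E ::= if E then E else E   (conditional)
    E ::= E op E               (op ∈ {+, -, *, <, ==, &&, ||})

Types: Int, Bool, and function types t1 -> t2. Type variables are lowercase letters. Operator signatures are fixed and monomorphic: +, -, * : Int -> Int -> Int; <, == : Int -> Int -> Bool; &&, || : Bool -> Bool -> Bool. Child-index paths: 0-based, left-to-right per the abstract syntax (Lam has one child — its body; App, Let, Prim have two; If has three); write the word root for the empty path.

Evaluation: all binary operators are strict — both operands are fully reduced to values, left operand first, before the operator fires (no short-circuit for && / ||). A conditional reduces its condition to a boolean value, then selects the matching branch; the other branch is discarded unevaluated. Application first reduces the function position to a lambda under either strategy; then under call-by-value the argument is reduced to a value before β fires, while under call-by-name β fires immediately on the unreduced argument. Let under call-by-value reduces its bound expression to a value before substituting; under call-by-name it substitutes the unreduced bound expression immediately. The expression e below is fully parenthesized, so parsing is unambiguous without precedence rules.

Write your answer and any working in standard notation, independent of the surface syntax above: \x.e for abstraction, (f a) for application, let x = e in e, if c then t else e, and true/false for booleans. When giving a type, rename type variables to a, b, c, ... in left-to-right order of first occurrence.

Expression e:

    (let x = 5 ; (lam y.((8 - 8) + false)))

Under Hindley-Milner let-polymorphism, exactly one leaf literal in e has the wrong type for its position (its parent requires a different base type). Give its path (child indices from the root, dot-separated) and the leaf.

Trace:
let x : Int
  unify Int ~ Int
  unify Int ~ Int
  unify Int ~ Int
  unify Bool ~ Int
  FAIL: mismatch Bool ~ Int

Answer: 1.0.1 : false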